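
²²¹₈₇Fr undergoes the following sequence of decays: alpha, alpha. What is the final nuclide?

Bi-213

Start: (A, Z) = (221, 87).
After α: (217, 85).
After α: (213, 83).
Z = 83 is bismuth.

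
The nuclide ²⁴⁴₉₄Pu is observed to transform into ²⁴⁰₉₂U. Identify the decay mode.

ΔA = 240 − 244 = -4; ΔZ = 92 − 94 = -2.
A drops by 4 and Z drops by 2 — the signature of alpha emission.

alpha decay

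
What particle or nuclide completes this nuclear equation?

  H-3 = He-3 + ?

beta-minus particle

Conserve mass number: 3 = 3 + A, so A = 0.
Conserve atomic number: 1 = 2 + Z, so Z = -1.
A = 0 and Z = -1 is e⁻ — a beta-minus particle.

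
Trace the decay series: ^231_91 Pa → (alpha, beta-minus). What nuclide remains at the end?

Th-227

Start: (A, Z) = (231, 91).
After α: (227, 89).
After β⁻: (227, 90).
Z = 90 is thorium.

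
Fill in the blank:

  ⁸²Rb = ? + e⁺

Kr-82

Conserve mass number: 82 = A + 0, so A = 82.
Conserve atomic number: 37 = Z + 1, so Z = 36.
Z = 36 is krypton, so the species is ⁸²Kr.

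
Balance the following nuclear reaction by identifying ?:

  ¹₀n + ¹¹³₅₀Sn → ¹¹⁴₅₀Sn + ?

Conserve mass number: 1 + 113 = 114 + A, so A = 0.
Conserve atomic number: 0 + 50 = 50 + Z, so Z = 0.
A = 0 and Z = 0 is ⁰₀γ — a gamma ray.

gamma ray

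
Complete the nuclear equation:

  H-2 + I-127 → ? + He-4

Te-125

Conserve mass number: 2 + 127 = A + 4, so A = 125.
Conserve atomic number: 1 + 53 = Z + 2, so Z = 52.
Z = 52 is tellurium, so the species is Te-125.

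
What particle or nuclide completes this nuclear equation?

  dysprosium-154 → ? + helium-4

Conserve mass number: 154 = A + 4, so A = 150.
Conserve atomic number: 66 = Z + 2, so Z = 64.
Z = 64 is gadolinium, so the species is gadolinium-150.

Gd-150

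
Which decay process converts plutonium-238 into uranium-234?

alpha decay

ΔA = 234 − 238 = -4; ΔZ = 92 − 94 = -2.
A drops by 4 and Z drops by 2 — the signature of alpha emission.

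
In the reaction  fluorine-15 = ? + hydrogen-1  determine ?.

O-14

Conserve mass number: 15 = A + 1, so A = 14.
Conserve atomic number: 9 = Z + 1, so Z = 8.
Z = 8 is oxygen, so the species is oxygen-14.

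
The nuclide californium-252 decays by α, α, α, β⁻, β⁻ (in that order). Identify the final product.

Pu-240

Start: (A, Z) = (252, 98).
After α: (248, 96).
After α: (244, 94).
After α: (240, 92).
After β⁻: (240, 93).
After β⁻: (240, 94).
Z = 94 is plutonium.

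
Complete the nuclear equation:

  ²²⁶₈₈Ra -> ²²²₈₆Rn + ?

Conserve mass number: 226 = 222 + A, so A = 4.
Conserve atomic number: 88 = 86 + Z, so Z = 2.
A = 4 and Z = 2 is ⁴₂He — an alpha particle.

alpha particle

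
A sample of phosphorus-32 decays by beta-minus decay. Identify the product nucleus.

Beta-minus decay: mass number changes by +0, atomic number by +1.
A: 32 = 32; Z: 15 + 1 = 16.
Z = 16 is sulfur, so the daughter is sulfur-32.

S-32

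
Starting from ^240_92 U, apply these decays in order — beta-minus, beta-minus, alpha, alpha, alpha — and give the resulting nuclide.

Ra-228

Start: (A, Z) = (240, 92).
After β⁻: (240, 93).
After β⁻: (240, 94).
After α: (236, 92).
After α: (232, 90).
After α: (228, 88).
Z = 88 is radium.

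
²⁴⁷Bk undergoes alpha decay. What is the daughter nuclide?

Am-243

Alpha decay: mass number changes by -4, atomic number by -2.
A: 247 − 4 = 243; Z: 97 − 2 = 95.
Z = 95 is americium, so the daughter is ²⁴³Am.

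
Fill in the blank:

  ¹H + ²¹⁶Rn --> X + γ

Conserve mass number: 1 + 216 = A + 0, so A = 217.
Conserve atomic number: 1 + 86 = Z + 0, so Z = 87.
Z = 87 is francium, so the species is ²¹⁷Fr.

Fr-217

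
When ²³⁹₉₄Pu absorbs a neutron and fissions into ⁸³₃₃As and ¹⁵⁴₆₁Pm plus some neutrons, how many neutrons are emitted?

Conserve mass number: 240 = 83 + 154 + k, so k = 240 − 237 = 3.
Check atomic number: 94 = 33 + 61 + 0 = 94. ✓

3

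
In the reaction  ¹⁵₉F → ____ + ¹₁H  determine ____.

O-14

Conserve mass number: 15 = A + 1, so A = 14.
Conserve atomic number: 9 = Z + 1, so Z = 8.
Z = 8 is oxygen, so the species is ¹⁴₈O.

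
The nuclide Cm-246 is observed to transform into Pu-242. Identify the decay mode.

alpha decay

ΔA = 242 − 246 = -4; ΔZ = 94 − 96 = -2.
A drops by 4 and Z drops by 2 — the signature of alpha emission.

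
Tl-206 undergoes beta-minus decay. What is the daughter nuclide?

Beta-minus decay: mass number changes by +0, atomic number by +1.
A: 206 = 206; Z: 81 + 1 = 82.
Z = 82 is lead, so the daughter is Pb-206.

Pb-206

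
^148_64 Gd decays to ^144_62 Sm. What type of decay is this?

alpha decay

ΔA = 144 − 148 = -4; ΔZ = 62 − 64 = -2.
A drops by 4 and Z drops by 2 — the signature of alpha emission.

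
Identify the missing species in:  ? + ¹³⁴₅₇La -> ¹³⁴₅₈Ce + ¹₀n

Conserve mass number: A + 134 = 134 + 1, so A = 1.
Conserve atomic number: Z + 57 = 58 + 0, so Z = 1.
A = 1 and Z = 1 is ¹₁H — a proton.

proton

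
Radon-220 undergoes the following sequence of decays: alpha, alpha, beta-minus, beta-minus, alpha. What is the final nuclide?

Pb-208

Start: (A, Z) = (220, 86).
After α: (216, 84).
After α: (212, 82).
After β⁻: (212, 83).
After β⁻: (212, 84).
After α: (208, 82).
Z = 82 is lead.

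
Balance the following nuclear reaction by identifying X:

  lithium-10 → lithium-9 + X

neutron

Conserve mass number: 10 = 9 + A, so A = 1.
Conserve atomic number: 3 = 3 + Z, so Z = 0.
A = 1 and Z = 0 is neutron — a neutron.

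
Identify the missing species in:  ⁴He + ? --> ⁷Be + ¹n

Conserve mass number: 4 + A = 7 + 1, so A = 4.
Conserve atomic number: 2 + Z = 4 + 0, so Z = 2.
A = 4 and Z = 2 is ⁴He — an alpha particle.

alpha particle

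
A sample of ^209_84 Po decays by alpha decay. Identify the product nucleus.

Pb-205

Alpha decay: mass number changes by -4, atomic number by -2.
A: 209 − 4 = 205; Z: 84 − 2 = 82.
Z = 82 is lead, so the daughter is ^205_82 Pb.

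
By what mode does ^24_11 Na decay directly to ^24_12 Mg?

beta-minus decay

ΔA = 24 − 24 = 0; ΔZ = 12 − 11 = +1.
A is unchanged and Z rises by 1 — a neutron has become a proton (β⁻ decay).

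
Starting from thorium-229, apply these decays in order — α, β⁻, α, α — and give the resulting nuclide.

Start: (A, Z) = (229, 90).
After α: (225, 88).
After β⁻: (225, 89).
After α: (221, 87).
After α: (217, 85).
Z = 85 is astatine.

At-217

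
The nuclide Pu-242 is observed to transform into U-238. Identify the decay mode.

alpha decay

ΔA = 238 − 242 = -4; ΔZ = 92 − 94 = -2.
A drops by 4 and Z drops by 2 — the signature of alpha emission.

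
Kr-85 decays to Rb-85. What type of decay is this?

ΔA = 85 − 85 = 0; ΔZ = 37 − 36 = +1.
A is unchanged and Z rises by 1 — a neutron has become a proton (β⁻ decay).

beta-minus decay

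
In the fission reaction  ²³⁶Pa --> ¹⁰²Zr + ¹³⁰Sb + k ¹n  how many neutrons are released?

Conserve mass number: 236 = 102 + 130 + k, so k = 236 − 232 = 4.
Check atomic number: 91 = 40 + 51 + 0 = 91. ✓

4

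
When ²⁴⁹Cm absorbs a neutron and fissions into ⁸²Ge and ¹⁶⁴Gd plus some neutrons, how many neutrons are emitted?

Conserve mass number: 250 = 82 + 164 + k, so k = 250 − 246 = 4.
Check atomic number: 96 = 32 + 64 + 0 = 96. ✓

4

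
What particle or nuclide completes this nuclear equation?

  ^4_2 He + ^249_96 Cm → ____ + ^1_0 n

Conserve mass number: 4 + 249 = A + 1, so A = 252.
Conserve atomic number: 2 + 96 = Z + 0, so Z = 98.
Z = 98 is californium, so the species is ^252_98 Cf.

Cf-252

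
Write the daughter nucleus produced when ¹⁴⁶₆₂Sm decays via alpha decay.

Nd-142

Alpha decay: mass number changes by -4, atomic number by -2.
A: 146 − 4 = 142; Z: 62 − 2 = 60.
Z = 60 is neodymium, so the daughter is ¹⁴²₆₀Nd.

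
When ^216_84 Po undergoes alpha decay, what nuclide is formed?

Pb-212

Alpha decay: mass number changes by -4, atomic number by -2.
A: 216 − 4 = 212; Z: 84 − 2 = 82.
Z = 82 is lead, so the daughter is ^212_82 Pb.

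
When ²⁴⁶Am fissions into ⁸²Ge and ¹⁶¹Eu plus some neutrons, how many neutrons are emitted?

Conserve mass number: 246 = 82 + 161 + k, so k = 246 − 243 = 3.
Check atomic number: 95 = 32 + 63 + 0 = 95. ✓

3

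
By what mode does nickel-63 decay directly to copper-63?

ΔA = 63 − 63 = 0; ΔZ = 29 − 28 = +1.
A is unchanged and Z rises by 1 — a neutron has become a proton (β⁻ decay).

beta-minus decay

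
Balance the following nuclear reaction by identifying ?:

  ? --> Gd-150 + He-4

Conserve mass number: A = 150 + 4, so A = 154.
Conserve atomic number: Z = 64 + 2, so Z = 66.
Z = 66 is dysprosium, so the species is Dy-154.

Dy-154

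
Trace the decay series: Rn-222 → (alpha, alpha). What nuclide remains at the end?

Pb-214

Start: (A, Z) = (222, 86).
After α: (218, 84).
After α: (214, 82).
Z = 82 is lead.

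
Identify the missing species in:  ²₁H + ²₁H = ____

He-4

Conserve mass number: 2 + 2 = A, so A = 4.
Conserve atomic number: 1 + 1 = Z, so Z = 2.
A = 4 and Z = 2 is ⁴₂He — an alpha particle.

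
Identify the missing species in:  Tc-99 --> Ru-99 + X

beta-minus particle

Conserve mass number: 99 = 99 + A, so A = 0.
Conserve atomic number: 43 = 44 + Z, so Z = -1.
A = 0 and Z = -1 is e⁻ — a beta-minus particle.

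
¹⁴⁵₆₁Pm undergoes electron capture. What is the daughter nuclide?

Nd-145

Electron capture: mass number changes by +0, atomic number by -1.
A: 145 = 145; Z: 61 − 1 = 60.
Z = 60 is neodymium, so the daughter is ¹⁴⁵₆₀Nd.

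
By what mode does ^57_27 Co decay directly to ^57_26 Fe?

ΔA = 57 − 57 = 0; ΔZ = 26 − 27 = -1.
A is unchanged and Z drops by 1 — a proton has become a neutron (β⁺ emission or electron capture).

beta-plus decay or electron capture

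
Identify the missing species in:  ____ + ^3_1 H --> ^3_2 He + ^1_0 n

Conserve mass number: A + 3 = 3 + 1, so A = 1.
Conserve atomic number: Z + 1 = 2 + 0, so Z = 1.
A = 1 and Z = 1 is ^1_1 H — a proton.

proton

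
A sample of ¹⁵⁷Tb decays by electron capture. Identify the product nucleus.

Electron capture: mass number changes by +0, atomic number by -1.
A: 157 = 157; Z: 65 − 1 = 64.
Z = 64 is gadolinium, so the daughter is ¹⁵⁷Gd.

Gd-157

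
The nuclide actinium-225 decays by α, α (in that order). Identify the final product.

Start: (A, Z) = (225, 89).
After α: (221, 87).
After α: (217, 85).
Z = 85 is astatine.

At-217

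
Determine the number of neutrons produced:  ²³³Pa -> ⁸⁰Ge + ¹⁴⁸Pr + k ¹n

Conserve mass number: 233 = 80 + 148 + k, so k = 233 − 228 = 5.
Check atomic number: 91 = 32 + 59 + 0 = 91. ✓

5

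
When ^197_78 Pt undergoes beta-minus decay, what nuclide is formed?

Beta-minus decay: mass number changes by +0, atomic number by +1.
A: 197 = 197; Z: 78 + 1 = 79.
Z = 79 is gold, so the daughter is ^197_79 Au.

Au-197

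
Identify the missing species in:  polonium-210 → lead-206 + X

Conserve mass number: 210 = 206 + A, so A = 4.
Conserve atomic number: 84 = 82 + Z, so Z = 2.
A = 4 and Z = 2 is helium-4 — an alpha particle.

alpha particle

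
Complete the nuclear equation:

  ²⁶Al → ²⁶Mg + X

Conserve mass number: 26 = 26 + A, so A = 0.
Conserve atomic number: 13 = 12 + Z, so Z = 1.
A = 0 and Z = 1 is e⁺ — a positron.

positron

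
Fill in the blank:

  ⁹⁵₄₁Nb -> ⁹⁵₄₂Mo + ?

Conserve mass number: 95 = 95 + A, so A = 0.
Conserve atomic number: 41 = 42 + Z, so Z = -1.
A = 0 and Z = -1 is ⁰₋₁e — a beta-minus particle.

beta-minus particle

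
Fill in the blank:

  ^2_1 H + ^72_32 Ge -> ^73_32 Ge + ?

proton

Conserve mass number: 2 + 72 = 73 + A, so A = 1.
Conserve atomic number: 1 + 32 = 32 + Z, so Z = 1.
A = 1 and Z = 1 is ^1_1 H — a proton.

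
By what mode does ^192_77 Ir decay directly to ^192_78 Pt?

beta-minus decay

ΔA = 192 − 192 = 0; ΔZ = 78 − 77 = +1.
A is unchanged and Z rises by 1 — a neutron has become a proton (β⁻ decay).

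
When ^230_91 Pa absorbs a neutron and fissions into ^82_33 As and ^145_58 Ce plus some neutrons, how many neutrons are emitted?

Conserve mass number: 231 = 82 + 145 + k, so k = 231 − 227 = 4.
Check atomic number: 91 = 33 + 58 + 0 = 91. ✓

4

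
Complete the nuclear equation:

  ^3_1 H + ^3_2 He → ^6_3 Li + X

gamma ray

Conserve mass number: 3 + 3 = 6 + A, so A = 0.
Conserve atomic number: 1 + 2 = 3 + Z, so Z = 0.
A = 0 and Z = 0 is ^0_0 γ — a gamma ray.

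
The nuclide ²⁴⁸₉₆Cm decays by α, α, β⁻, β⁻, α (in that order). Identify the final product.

Start: (A, Z) = (248, 96).
After α: (244, 94).
After α: (240, 92).
After β⁻: (240, 93).
After β⁻: (240, 94).
After α: (236, 92).
Z = 92 is uranium.

U-236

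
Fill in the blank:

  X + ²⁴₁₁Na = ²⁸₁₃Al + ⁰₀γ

Conserve mass number: A + 24 = 28 + 0, so A = 4.
Conserve atomic number: Z + 11 = 13 + 0, so Z = 2.
A = 4 and Z = 2 is ⁴₂He — an alpha particle.

alpha particle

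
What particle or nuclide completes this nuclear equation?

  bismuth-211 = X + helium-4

Tl-207

Conserve mass number: 211 = A + 4, so A = 207.
Conserve atomic number: 83 = Z + 2, so Z = 81.
Z = 81 is thallium, so the species is thallium-207.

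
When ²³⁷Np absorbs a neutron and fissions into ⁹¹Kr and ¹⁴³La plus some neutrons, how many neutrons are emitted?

Conserve mass number: 238 = 91 + 143 + k, so k = 238 − 234 = 4.
Check atomic number: 93 = 36 + 57 + 0 = 93. ✓

4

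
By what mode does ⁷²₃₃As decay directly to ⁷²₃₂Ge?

beta-plus decay or electron capture

ΔA = 72 − 72 = 0; ΔZ = 32 − 33 = -1.
A is unchanged and Z drops by 1 — a proton has become a neutron (β⁺ emission or electron capture).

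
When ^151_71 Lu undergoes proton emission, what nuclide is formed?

Proton emission: mass number changes by -1, atomic number by -1.
A: 151 − 1 = 150; Z: 71 − 1 = 70.
Z = 70 is ytterbium, so the daughter is ^150_70 Yb.

Yb-150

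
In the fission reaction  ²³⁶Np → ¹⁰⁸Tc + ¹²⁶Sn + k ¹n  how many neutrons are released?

2

Conserve mass number: 236 = 108 + 126 + k, so k = 236 − 234 = 2.
Check atomic number: 93 = 43 + 50 + 0 = 93. ✓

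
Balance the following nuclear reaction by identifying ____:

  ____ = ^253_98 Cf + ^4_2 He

Fm-257

Conserve mass number: A = 253 + 4, so A = 257.
Conserve atomic number: Z = 98 + 2, so Z = 100.
Z = 100 is fermium, so the species is ^257_100 Fm.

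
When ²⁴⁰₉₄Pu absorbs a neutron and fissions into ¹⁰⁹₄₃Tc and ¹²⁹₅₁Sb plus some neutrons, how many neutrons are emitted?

Conserve mass number: 241 = 109 + 129 + k, so k = 241 − 238 = 3.
Check atomic number: 94 = 43 + 51 + 0 = 94. ✓

3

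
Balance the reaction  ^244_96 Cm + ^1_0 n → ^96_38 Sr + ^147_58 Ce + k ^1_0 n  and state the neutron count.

Conserve mass number: 245 = 96 + 147 + k, so k = 245 − 243 = 2.
Check atomic number: 96 = 38 + 58 + 0 = 96. ✓

2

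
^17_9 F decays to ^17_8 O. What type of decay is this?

beta-plus decay or electron capture

ΔA = 17 − 17 = 0; ΔZ = 8 − 9 = -1.
A is unchanged and Z drops by 1 — a proton has become a neutron (β⁺ emission or electron capture).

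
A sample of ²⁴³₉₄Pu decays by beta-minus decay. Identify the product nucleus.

Am-243

Beta-minus decay: mass number changes by +0, atomic number by +1.
A: 243 = 243; Z: 94 + 1 = 95.
Z = 95 is americium, so the daughter is ²⁴³₉₅Am.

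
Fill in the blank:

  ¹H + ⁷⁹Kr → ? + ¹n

Conserve mass number: 1 + 79 = A + 1, so A = 79.
Conserve atomic number: 1 + 36 = Z + 0, so Z = 37.
Z = 37 is rubidium, so the species is ⁷⁹Rb.

Rb-79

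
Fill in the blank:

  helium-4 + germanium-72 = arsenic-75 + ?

proton

Conserve mass number: 4 + 72 = 75 + A, so A = 1.
Conserve atomic number: 2 + 32 = 33 + Z, so Z = 1.
A = 1 and Z = 1 is hydrogen-1 — a proton.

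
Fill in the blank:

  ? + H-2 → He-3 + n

Conserve mass number: A + 2 = 3 + 1, so A = 2.
Conserve atomic number: Z + 1 = 2 + 0, so Z = 1.
A = 2 and Z = 1 is H-2 — a deuteron.

deuteron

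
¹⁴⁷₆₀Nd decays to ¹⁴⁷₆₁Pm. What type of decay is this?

ΔA = 147 − 147 = 0; ΔZ = 61 − 60 = +1.
A is unchanged and Z rises by 1 — a neutron has become a proton (β⁻ decay).

beta-minus decay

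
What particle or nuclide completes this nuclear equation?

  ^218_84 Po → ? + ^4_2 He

Conserve mass number: 218 = A + 4, so A = 214.
Conserve atomic number: 84 = Z + 2, so Z = 82.
Z = 82 is lead, so the species is ^214_82 Pb.

Pb-214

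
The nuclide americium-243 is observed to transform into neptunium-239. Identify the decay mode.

alpha decay

ΔA = 239 − 243 = -4; ΔZ = 93 − 95 = -2.
A drops by 4 and Z drops by 2 — the signature of alpha emission.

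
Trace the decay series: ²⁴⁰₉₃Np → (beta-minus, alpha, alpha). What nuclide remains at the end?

Start: (A, Z) = (240, 93).
After β⁻: (240, 94).
After α: (236, 92).
After α: (232, 90).
Z = 90 is thorium.

Th-232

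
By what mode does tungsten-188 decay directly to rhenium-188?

ΔA = 188 − 188 = 0; ΔZ = 75 − 74 = +1.
A is unchanged and Z rises by 1 — a neutron has become a proton (β⁻ decay).

beta-minus decay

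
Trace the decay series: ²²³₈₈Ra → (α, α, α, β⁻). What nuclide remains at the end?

Bi-211

Start: (A, Z) = (223, 88).
After α: (219, 86).
After α: (215, 84).
After α: (211, 82).
After β⁻: (211, 83).
Z = 83 is bismuth.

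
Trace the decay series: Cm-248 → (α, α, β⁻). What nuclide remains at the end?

Start: (A, Z) = (248, 96).
After α: (244, 94).
After α: (240, 92).
After β⁻: (240, 93).
Z = 93 is neptunium.

Np-240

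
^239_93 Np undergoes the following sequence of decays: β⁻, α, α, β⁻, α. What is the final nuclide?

Start: (A, Z) = (239, 93).
After β⁻: (239, 94).
After α: (235, 92).
After α: (231, 90).
After β⁻: (231, 91).
After α: (227, 89).
Z = 89 is actinium.

Ac-227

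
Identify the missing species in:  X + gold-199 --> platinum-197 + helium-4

deuteron

Conserve mass number: A + 199 = 197 + 4, so A = 2.
Conserve atomic number: Z + 79 = 78 + 2, so Z = 1.
A = 2 and Z = 1 is hydrogen-2 — a deuteron.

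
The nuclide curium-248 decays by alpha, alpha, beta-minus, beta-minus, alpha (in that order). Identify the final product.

Start: (A, Z) = (248, 96).
After α: (244, 94).
After α: (240, 92).
After β⁻: (240, 93).
After β⁻: (240, 94).
After α: (236, 92).
Z = 92 is uranium.

U-236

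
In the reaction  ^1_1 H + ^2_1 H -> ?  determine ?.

Conserve mass number: 1 + 2 = A, so A = 3.
Conserve atomic number: 1 + 1 = Z, so Z = 2.
Z = 2 is helium, so the species is ^3_2 He.

He-3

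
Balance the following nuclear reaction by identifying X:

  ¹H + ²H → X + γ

He-3

Conserve mass number: 1 + 2 = A + 0, so A = 3.
Conserve atomic number: 1 + 1 = Z + 0, so Z = 2.
Z = 2 is helium, so the species is ³He.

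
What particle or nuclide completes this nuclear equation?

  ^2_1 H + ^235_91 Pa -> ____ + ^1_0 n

Conserve mass number: 2 + 235 = A + 1, so A = 236.
Conserve atomic number: 1 + 91 = Z + 0, so Z = 92.
Z = 92 is uranium, so the species is ^236_92 U.

U-236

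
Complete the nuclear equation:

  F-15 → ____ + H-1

Conserve mass number: 15 = A + 1, so A = 14.
Conserve atomic number: 9 = Z + 1, so Z = 8.
Z = 8 is oxygen, so the species is O-14.

O-14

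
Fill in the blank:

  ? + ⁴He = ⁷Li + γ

triton

Conserve mass number: A + 4 = 7 + 0, so A = 3.
Conserve atomic number: Z + 2 = 3 + 0, so Z = 1.
A = 3 and Z = 1 is ³H — a triton.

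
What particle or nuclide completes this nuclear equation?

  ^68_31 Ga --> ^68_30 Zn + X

positron

Conserve mass number: 68 = 68 + A, so A = 0.
Conserve atomic number: 31 = 30 + Z, so Z = 1.
A = 0 and Z = 1 is ^0_1 e — a positron.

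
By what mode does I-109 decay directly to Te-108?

ΔA = 108 − 109 = -1; ΔZ = 52 − 53 = -1.
A drops by 1 and Z drops by 1 — a proton was emitted.

proton emission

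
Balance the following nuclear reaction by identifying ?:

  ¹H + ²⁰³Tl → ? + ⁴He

Hg-200

Conserve mass number: 1 + 203 = A + 4, so A = 200.
Conserve atomic number: 1 + 81 = Z + 2, so Z = 80.
Z = 80 is mercury, so the species is ²⁰⁰Hg.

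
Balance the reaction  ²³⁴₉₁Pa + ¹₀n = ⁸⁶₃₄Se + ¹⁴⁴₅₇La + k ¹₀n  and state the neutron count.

Conserve mass number: 235 = 86 + 144 + k, so k = 235 − 230 = 5.
Check atomic number: 91 = 34 + 57 + 0 = 91. ✓

5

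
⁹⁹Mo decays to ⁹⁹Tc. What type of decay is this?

beta-minus decay

ΔA = 99 − 99 = 0; ΔZ = 43 − 42 = +1.
A is unchanged and Z rises by 1 — a neutron has become a proton (β⁻ decay).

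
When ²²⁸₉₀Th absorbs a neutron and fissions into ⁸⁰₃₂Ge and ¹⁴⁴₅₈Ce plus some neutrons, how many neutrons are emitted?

5

Conserve mass number: 229 = 80 + 144 + k, so k = 229 − 224 = 5.
Check atomic number: 90 = 32 + 58 + 0 = 90. ✓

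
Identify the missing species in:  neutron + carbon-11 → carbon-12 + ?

Conserve mass number: 1 + 11 = 12 + A, so A = 0.
Conserve atomic number: 0 + 6 = 6 + Z, so Z = 0.
A = 0 and Z = 0 is γ — a gamma ray.

gamma ray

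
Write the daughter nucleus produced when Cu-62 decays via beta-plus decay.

Ni-62

Beta-plus decay: mass number changes by +0, atomic number by -1.
A: 62 = 62; Z: 29 − 1 = 28.
Z = 28 is nickel, so the daughter is Ni-62.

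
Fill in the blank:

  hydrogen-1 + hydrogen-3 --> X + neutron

Conserve mass number: 1 + 3 = A + 1, so A = 3.
Conserve atomic number: 1 + 1 = Z + 0, so Z = 2.
Z = 2 is helium, so the species is helium-3.

He-3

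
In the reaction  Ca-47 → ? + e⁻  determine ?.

Sc-47

Conserve mass number: 47 = A + 0, so A = 47.
Conserve atomic number: 20 = Z − 1, so Z = 21.
Z = 21 is scandium, so the species is Sc-47.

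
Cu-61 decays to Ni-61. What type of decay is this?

ΔA = 61 − 61 = 0; ΔZ = 28 − 29 = -1.
A is unchanged and Z drops by 1 — a proton has become a neutron (β⁺ emission or electron capture).

beta-plus decay or electron capture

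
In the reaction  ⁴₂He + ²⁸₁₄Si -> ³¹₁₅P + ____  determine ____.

proton

Conserve mass number: 4 + 28 = 31 + A, so A = 1.
Conserve atomic number: 2 + 14 = 15 + Z, so Z = 1.
A = 1 and Z = 1 is ¹₁H — a proton.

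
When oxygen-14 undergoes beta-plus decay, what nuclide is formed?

N-14

Beta-plus decay: mass number changes by +0, atomic number by -1.
A: 14 = 14; Z: 8 − 1 = 7.
Z = 7 is nitrogen, so the daughter is nitrogen-14.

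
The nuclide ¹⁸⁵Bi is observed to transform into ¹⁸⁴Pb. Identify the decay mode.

proton emission

ΔA = 184 − 185 = -1; ΔZ = 82 − 83 = -1.
A drops by 1 and Z drops by 1 — a proton was emitted.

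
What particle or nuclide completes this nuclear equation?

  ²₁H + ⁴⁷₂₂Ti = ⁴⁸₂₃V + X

neutron

Conserve mass number: 2 + 47 = 48 + A, so A = 1.
Conserve atomic number: 1 + 22 = 23 + Z, so Z = 0.
A = 1 and Z = 0 is ¹₀n — a neutron.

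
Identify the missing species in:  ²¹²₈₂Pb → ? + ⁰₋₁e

Conserve mass number: 212 = A + 0, so A = 212.
Conserve atomic number: 82 = Z − 1, so Z = 83.
Z = 83 is bismuth, so the species is ²¹²₈₃Bi.

Bi-212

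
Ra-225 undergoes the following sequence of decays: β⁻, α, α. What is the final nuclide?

Start: (A, Z) = (225, 88).
After β⁻: (225, 89).
After α: (221, 87).
After α: (217, 85).
Z = 85 is astatine.

At-217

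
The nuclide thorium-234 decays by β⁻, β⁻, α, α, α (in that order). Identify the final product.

Rn-222

Start: (A, Z) = (234, 90).
After β⁻: (234, 91).
After β⁻: (234, 92).
After α: (230, 90).
After α: (226, 88).
After α: (222, 86).
Z = 86 is radon.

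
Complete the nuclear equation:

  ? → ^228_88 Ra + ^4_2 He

Conserve mass number: A = 228 + 4, so A = 232.
Conserve atomic number: Z = 88 + 2, so Z = 90.
Z = 90 is thorium, so the species is ^232_90 Th.

Th-232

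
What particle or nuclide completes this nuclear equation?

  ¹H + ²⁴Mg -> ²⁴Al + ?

Conserve mass number: 1 + 24 = 24 + A, so A = 1.
Conserve atomic number: 1 + 12 = 13 + Z, so Z = 0.
A = 1 and Z = 0 is ¹n — a neutron.

neutron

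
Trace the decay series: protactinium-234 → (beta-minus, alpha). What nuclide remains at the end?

Start: (A, Z) = (234, 91).
After β⁻: (234, 92).
After α: (230, 90).
Z = 90 is thorium.

Th-230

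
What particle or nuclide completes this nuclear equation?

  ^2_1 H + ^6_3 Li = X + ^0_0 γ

Conserve mass number: 2 + 6 = A + 0, so A = 8.
Conserve atomic number: 1 + 3 = Z + 0, so Z = 4.
Z = 4 is beryllium, so the species is ^8_4 Be.

Be-8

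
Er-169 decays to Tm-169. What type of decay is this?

ΔA = 169 − 169 = 0; ΔZ = 69 − 68 = +1.
A is unchanged and Z rises by 1 — a neutron has become a proton (β⁻ decay).

beta-minus decay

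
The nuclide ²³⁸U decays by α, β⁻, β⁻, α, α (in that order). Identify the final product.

Start: (A, Z) = (238, 92).
After α: (234, 90).
After β⁻: (234, 91).
After β⁻: (234, 92).
After α: (230, 90).
After α: (226, 88).
Z = 88 is radium.

Ra-226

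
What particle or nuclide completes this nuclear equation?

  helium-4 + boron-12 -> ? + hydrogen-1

Conserve mass number: 4 + 12 = A + 1, so A = 15.
Conserve atomic number: 2 + 5 = Z + 1, so Z = 6.
Z = 6 is carbon, so the species is carbon-15.

C-15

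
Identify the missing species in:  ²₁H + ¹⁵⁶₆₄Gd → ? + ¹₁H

Conserve mass number: 2 + 156 = A + 1, so A = 157.
Conserve atomic number: 1 + 64 = Z + 1, so Z = 64.
Z = 64 is gadolinium, so the species is ¹⁵⁷₆₄Gd.

Gd-157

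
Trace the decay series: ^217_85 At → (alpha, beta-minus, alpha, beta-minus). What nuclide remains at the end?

Bi-209

Start: (A, Z) = (217, 85).
After α: (213, 83).
After β⁻: (213, 84).
After α: (209, 82).
After β⁻: (209, 83).
Z = 83 is bismuth.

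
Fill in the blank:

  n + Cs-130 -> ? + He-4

I-127

Conserve mass number: 1 + 130 = A + 4, so A = 127.
Conserve atomic number: 0 + 55 = Z + 2, so Z = 53.
Z = 53 is iodine, so the species is I-127.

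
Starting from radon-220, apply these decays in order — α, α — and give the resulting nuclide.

Pb-212

Start: (A, Z) = (220, 86).
After α: (216, 84).
After α: (212, 82).
Z = 82 is lead.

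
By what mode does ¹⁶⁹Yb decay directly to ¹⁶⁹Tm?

beta-plus decay or electron capture

ΔA = 169 − 169 = 0; ΔZ = 69 − 70 = -1.
A is unchanged and Z drops by 1 — a proton has become a neutron (β⁺ emission or electron capture).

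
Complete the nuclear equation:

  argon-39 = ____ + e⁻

Conserve mass number: 39 = A + 0, so A = 39.
Conserve atomic number: 18 = Z − 1, so Z = 19.
Z = 19 is potassium, so the species is potassium-39.

K-39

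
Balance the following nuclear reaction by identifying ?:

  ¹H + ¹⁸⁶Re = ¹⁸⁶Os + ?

Conserve mass number: 1 + 186 = 186 + A, so A = 1.
Conserve atomic number: 1 + 75 = 76 + Z, so Z = 0.
A = 1 and Z = 0 is ¹n — a neutron.

neutron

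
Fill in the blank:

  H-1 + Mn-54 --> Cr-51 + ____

Conserve mass number: 1 + 54 = 51 + A, so A = 4.
Conserve atomic number: 1 + 25 = 24 + Z, so Z = 2.
A = 4 and Z = 2 is He-4 — an alpha particle.

alpha particle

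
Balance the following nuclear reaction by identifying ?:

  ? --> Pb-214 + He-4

Po-218

Conserve mass number: A = 214 + 4, so A = 218.
Conserve atomic number: Z = 82 + 2, so Z = 84.
Z = 84 is polonium, so the species is Po-218.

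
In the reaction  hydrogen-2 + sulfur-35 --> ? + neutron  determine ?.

Cl-36

Conserve mass number: 2 + 35 = A + 1, so A = 36.
Conserve atomic number: 1 + 16 = Z + 0, so Z = 17.
Z = 17 is chlorine, so the species is chlorine-36.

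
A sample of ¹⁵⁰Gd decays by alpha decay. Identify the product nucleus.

Alpha decay: mass number changes by -4, atomic number by -2.
A: 150 − 4 = 146; Z: 64 − 2 = 62.
Z = 62 is samarium, so the daughter is ¹⁴⁶Sm.

Sm-146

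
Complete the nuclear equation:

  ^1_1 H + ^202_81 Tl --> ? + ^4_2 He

Hg-199

Conserve mass number: 1 + 202 = A + 4, so A = 199.
Conserve atomic number: 1 + 81 = Z + 2, so Z = 80.
Z = 80 is mercury, so the species is ^199_80 Hg.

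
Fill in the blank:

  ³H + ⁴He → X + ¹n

Li-6

Conserve mass number: 3 + 4 = A + 1, so A = 6.
Conserve atomic number: 1 + 2 = Z + 0, so Z = 3.
Z = 3 is lithium, so the species is ⁶Li.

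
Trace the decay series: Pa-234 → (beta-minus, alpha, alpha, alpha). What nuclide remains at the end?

Rn-222

Start: (A, Z) = (234, 91).
After β⁻: (234, 92).
After α: (230, 90).
After α: (226, 88).
After α: (222, 86).
Z = 86 is radon.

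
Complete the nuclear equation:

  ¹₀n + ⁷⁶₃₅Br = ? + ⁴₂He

Conserve mass number: 1 + 76 = A + 4, so A = 73.
Conserve atomic number: 0 + 35 = Z + 2, so Z = 33.
Z = 33 is arsenic, so the species is ⁷³₃₃As.

As-73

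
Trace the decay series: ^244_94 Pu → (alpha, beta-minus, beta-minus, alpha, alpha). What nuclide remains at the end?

Th-232

Start: (A, Z) = (244, 94).
After α: (240, 92).
After β⁻: (240, 93).
After β⁻: (240, 94).
After α: (236, 92).
After α: (232, 90).
Z = 90 is thorium.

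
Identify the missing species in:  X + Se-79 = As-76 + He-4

proton

Conserve mass number: A + 79 = 76 + 4, so A = 1.
Conserve atomic number: Z + 34 = 33 + 2, so Z = 1.
A = 1 and Z = 1 is H-1 — a proton.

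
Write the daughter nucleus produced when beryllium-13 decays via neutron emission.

Be-12

Neutron emission: mass number changes by -1, atomic number by +0.
A: 13 − 1 = 12; Z: 4 = 4.
Z = 4 is beryllium, so the daughter is beryllium-12.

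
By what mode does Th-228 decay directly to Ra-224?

ΔA = 224 − 228 = -4; ΔZ = 88 − 90 = -2.
A drops by 4 and Z drops by 2 — the signature of alpha emission.

alpha decay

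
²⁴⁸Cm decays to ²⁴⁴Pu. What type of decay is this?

ΔA = 244 − 248 = -4; ΔZ = 94 − 96 = -2.
A drops by 4 and Z drops by 2 — the signature of alpha emission.

alpha decay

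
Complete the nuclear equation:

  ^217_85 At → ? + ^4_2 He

Conserve mass number: 217 = A + 4, so A = 213.
Conserve atomic number: 85 = Z + 2, so Z = 83.
Z = 83 is bismuth, so the species is ^213_83 Bi.

Bi-213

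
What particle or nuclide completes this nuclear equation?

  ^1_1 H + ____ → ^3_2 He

Conserve mass number: 1 + A = 3, so A = 2.
Conserve atomic number: 1 + Z = 2, so Z = 1.
A = 2 and Z = 1 is ^2_1 H — a deuteron.

deuteron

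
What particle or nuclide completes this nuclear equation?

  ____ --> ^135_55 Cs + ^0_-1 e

Xe-135

Conserve mass number: A = 135 + 0, so A = 135.
Conserve atomic number: Z = 55 − 1, so Z = 54.
Z = 54 is xenon, so the species is ^135_54 Xe.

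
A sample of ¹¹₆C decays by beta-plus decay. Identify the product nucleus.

Beta-plus decay: mass number changes by +0, atomic number by -1.
A: 11 = 11; Z: 6 − 1 = 5.
Z = 5 is boron, so the daughter is ¹¹₅B.

B-11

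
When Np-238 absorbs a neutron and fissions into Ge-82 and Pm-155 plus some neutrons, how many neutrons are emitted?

2

Conserve mass number: 239 = 82 + 155 + k, so k = 239 − 237 = 2.
Check atomic number: 93 = 32 + 61 + 0 = 93. ✓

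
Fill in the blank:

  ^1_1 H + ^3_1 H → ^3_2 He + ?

Conserve mass number: 1 + 3 = 3 + A, so A = 1.
Conserve atomic number: 1 + 1 = 2 + Z, so Z = 0.
A = 1 and Z = 0 is ^1_0 n — a neutron.

neutron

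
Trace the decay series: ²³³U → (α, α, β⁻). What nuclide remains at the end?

Ac-225

Start: (A, Z) = (233, 92).
After α: (229, 90).
After α: (225, 88).
After β⁻: (225, 89).
Z = 89 is actinium.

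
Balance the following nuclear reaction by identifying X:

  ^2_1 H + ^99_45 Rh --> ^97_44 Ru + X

Conserve mass number: 2 + 99 = 97 + A, so A = 4.
Conserve atomic number: 1 + 45 = 44 + Z, so Z = 2.
A = 4 and Z = 2 is ^4_2 He — an alpha particle.

alpha particle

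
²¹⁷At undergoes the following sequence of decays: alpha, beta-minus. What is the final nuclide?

Po-213

Start: (A, Z) = (217, 85).
After α: (213, 83).
After β⁻: (213, 84).
Z = 84 is polonium.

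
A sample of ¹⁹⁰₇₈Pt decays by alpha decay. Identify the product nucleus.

Os-186

Alpha decay: mass number changes by -4, atomic number by -2.
A: 190 − 4 = 186; Z: 78 − 2 = 76.
Z = 76 is osmium, so the daughter is ¹⁸⁶₇₆Os.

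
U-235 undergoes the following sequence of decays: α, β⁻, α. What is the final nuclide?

Ac-227

Start: (A, Z) = (235, 92).
After α: (231, 90).
After β⁻: (231, 91).
After α: (227, 89).
Z = 89 is actinium.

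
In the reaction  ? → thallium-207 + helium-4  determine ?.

Conserve mass number: A = 207 + 4, so A = 211.
Conserve atomic number: Z = 81 + 2, so Z = 83.
Z = 83 is bismuth, so the species is bismuth-211.

Bi-211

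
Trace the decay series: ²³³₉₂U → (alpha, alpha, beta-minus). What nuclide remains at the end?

Ac-225

Start: (A, Z) = (233, 92).
After α: (229, 90).
After α: (225, 88).
After β⁻: (225, 89).
Z = 89 is actinium.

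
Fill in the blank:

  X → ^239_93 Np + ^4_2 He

Am-243

Conserve mass number: A = 239 + 4, so A = 243.
Conserve atomic number: Z = 93 + 2, so Z = 95.
Z = 95 is americium, so the species is ^243_95 Am.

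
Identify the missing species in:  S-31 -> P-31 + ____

positron

Conserve mass number: 31 = 31 + A, so A = 0.
Conserve atomic number: 16 = 15 + Z, so Z = 1.
A = 0 and Z = 1 is e⁺ — a positron.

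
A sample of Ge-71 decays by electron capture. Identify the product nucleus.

Ga-71

Electron capture: mass number changes by +0, atomic number by -1.
A: 71 = 71; Z: 32 − 1 = 31.
Z = 31 is gallium, so the daughter is Ga-71.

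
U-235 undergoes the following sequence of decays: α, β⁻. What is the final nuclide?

Pa-231

Start: (A, Z) = (235, 92).
After α: (231, 90).
After β⁻: (231, 91).
Z = 91 is protactinium.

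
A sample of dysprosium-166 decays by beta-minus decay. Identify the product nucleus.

Beta-minus decay: mass number changes by +0, atomic number by +1.
A: 166 = 166; Z: 66 + 1 = 67.
Z = 67 is holmium, so the daughter is holmium-166.

Ho-166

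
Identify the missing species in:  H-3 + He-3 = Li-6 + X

gamma ray

Conserve mass number: 3 + 3 = 6 + A, so A = 0.
Conserve atomic number: 1 + 2 = 3 + Z, so Z = 0.
A = 0 and Z = 0 is γ — a gamma ray.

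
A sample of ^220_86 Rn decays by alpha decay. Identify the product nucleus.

Alpha decay: mass number changes by -4, atomic number by -2.
A: 220 − 4 = 216; Z: 86 − 2 = 84.
Z = 84 is polonium, so the daughter is ^216_84 Po.

Po-216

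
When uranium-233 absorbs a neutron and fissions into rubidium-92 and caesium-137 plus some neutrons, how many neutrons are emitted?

5

Conserve mass number: 234 = 92 + 137 + k, so k = 234 − 229 = 5.
Check atomic number: 92 = 37 + 55 + 0 = 92. ✓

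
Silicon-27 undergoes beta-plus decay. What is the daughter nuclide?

Beta-plus decay: mass number changes by +0, atomic number by -1.
A: 27 = 27; Z: 14 − 1 = 13.
Z = 13 is aluminium, so the daughter is aluminium-27.

Al-27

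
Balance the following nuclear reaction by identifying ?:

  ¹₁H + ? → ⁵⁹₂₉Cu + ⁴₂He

Zn-62

Conserve mass number: 1 + A = 59 + 4, so A = 62.
Conserve atomic number: 1 + Z = 29 + 2, so Z = 30.
Z = 30 is zinc, so the species is ⁶²₃₀Zn.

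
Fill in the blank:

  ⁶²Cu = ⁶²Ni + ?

Conserve mass number: 62 = 62 + A, so A = 0.
Conserve atomic number: 29 = 28 + Z, so Z = 1.
A = 0 and Z = 1 is e⁺ — a positron.

positron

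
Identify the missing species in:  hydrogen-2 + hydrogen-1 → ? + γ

Conserve mass number: 2 + 1 = A + 0, so A = 3.
Conserve atomic number: 1 + 1 = Z + 0, so Z = 2.
Z = 2 is helium, so the species is helium-3.

He-3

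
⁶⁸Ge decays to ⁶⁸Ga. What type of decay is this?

beta-plus decay or electron capture

ΔA = 68 − 68 = 0; ΔZ = 31 − 32 = -1.
A is unchanged and Z drops by 1 — a proton has become a neutron (β⁺ emission or electron capture).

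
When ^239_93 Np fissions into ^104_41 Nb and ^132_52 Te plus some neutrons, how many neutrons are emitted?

3

Conserve mass number: 239 = 104 + 132 + k, so k = 239 − 236 = 3.
Check atomic number: 93 = 41 + 52 + 0 = 93. ✓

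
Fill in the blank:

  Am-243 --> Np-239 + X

Conserve mass number: 243 = 239 + A, so A = 4.
Conserve atomic number: 95 = 93 + Z, so Z = 2.
A = 4 and Z = 2 is He-4 — an alpha particle.

alpha particle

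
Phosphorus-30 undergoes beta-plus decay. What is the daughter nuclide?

Si-30

Beta-plus decay: mass number changes by +0, atomic number by -1.
A: 30 = 30; Z: 15 − 1 = 14.
Z = 14 is silicon, so the daughter is silicon-30.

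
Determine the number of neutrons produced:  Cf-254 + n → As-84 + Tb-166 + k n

5

Conserve mass number: 255 = 84 + 166 + k, so k = 255 − 250 = 5.
Check atomic number: 98 = 33 + 65 + 0 = 98. ✓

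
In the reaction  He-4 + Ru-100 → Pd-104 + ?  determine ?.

gamma ray

Conserve mass number: 4 + 100 = 104 + A, so A = 0.
Conserve atomic number: 2 + 44 = 46 + Z, so Z = 0.
A = 0 and Z = 0 is γ — a gamma ray.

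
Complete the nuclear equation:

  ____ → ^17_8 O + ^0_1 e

Conserve mass number: A = 17 + 0, so A = 17.
Conserve atomic number: Z = 8 + 1, so Z = 9.
Z = 9 is fluorine, so the species is ^17_9 F.

F-17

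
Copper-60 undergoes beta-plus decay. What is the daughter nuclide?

Beta-plus decay: mass number changes by +0, atomic number by -1.
A: 60 = 60; Z: 29 − 1 = 28.
Z = 28 is nickel, so the daughter is nickel-60.

Ni-60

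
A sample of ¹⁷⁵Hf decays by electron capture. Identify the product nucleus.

Electron capture: mass number changes by +0, atomic number by -1.
A: 175 = 175; Z: 72 − 1 = 71.
Z = 71 is lutetium, so the daughter is ¹⁷⁵Lu.

Lu-175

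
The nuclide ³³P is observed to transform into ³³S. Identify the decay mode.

ΔA = 33 − 33 = 0; ΔZ = 16 − 15 = +1.
A is unchanged and Z rises by 1 — a neutron has become a proton (β⁻ decay).

beta-minus decay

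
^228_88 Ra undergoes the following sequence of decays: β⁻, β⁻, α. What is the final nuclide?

Start: (A, Z) = (228, 88).
After β⁻: (228, 89).
After β⁻: (228, 90).
After α: (224, 88).
Z = 88 is radium.

Ra-224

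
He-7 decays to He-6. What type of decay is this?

ΔA = 6 − 7 = -1; ΔZ = 2 − 2 = +0.
A drops by 1 with Z unchanged — a neutron was emitted.

neutron emission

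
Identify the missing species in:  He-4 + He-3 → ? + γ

Conserve mass number: 4 + 3 = A + 0, so A = 7.
Conserve atomic number: 2 + 2 = Z + 0, so Z = 4.
Z = 4 is beryllium, so the species is Be-7.

Be-7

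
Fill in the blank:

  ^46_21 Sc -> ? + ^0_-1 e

Conserve mass number: 46 = A + 0, so A = 46.
Conserve atomic number: 21 = Z − 1, so Z = 22.
Z = 22 is titanium, so the species is ^46_22 Ti.

Ti-46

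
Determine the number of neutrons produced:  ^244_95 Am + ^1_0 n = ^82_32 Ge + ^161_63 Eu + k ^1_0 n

Conserve mass number: 245 = 82 + 161 + k, so k = 245 − 243 = 2.
Check atomic number: 95 = 32 + 63 + 0 = 95. ✓

2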